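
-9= -9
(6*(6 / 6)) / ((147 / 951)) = 38.82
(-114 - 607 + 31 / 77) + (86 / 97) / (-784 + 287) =-382133028 / 530299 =-720.60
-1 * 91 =-91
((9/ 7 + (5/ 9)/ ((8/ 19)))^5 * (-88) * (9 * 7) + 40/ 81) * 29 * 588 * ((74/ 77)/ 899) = -1588245806384961271/ 130968617472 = -12126918.93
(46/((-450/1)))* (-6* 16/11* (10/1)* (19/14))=13984/1155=12.11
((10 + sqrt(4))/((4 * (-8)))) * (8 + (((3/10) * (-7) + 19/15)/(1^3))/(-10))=-97/32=-3.03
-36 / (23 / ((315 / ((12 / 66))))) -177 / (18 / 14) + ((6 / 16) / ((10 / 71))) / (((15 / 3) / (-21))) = -78952237 / 27600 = -2860.59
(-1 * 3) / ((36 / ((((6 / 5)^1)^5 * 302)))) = -195696 / 3125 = -62.62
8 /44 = 0.18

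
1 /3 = 0.33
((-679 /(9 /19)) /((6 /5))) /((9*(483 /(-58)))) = 267235 /16767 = 15.94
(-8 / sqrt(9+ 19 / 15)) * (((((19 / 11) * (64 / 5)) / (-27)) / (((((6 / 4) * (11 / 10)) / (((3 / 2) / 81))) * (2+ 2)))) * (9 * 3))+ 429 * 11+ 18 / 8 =2432 * sqrt(2310) / 754677+ 18885 / 4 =4721.40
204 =204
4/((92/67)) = 67/23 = 2.91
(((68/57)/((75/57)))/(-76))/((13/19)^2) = -323/12675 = -0.03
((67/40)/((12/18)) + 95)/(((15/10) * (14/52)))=101413/420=241.46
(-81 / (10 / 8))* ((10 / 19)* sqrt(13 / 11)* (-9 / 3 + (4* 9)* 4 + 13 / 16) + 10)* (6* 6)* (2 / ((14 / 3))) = -9924606* sqrt(143) / 1463 - 69984 / 7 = -91119.40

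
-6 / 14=-3 / 7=-0.43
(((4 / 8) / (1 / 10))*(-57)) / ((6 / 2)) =-95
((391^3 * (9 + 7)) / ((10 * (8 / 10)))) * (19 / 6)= 1135752949 / 3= 378584316.33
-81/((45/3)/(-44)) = 1188/5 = 237.60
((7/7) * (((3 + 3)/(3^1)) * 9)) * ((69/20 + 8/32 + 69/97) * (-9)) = -346599/485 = -714.64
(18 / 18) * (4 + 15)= 19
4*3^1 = 12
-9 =-9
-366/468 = -0.78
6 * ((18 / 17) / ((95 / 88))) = 5.88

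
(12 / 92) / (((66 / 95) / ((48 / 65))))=456 / 3289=0.14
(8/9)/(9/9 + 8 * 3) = 8/225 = 0.04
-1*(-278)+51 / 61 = 17009 / 61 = 278.84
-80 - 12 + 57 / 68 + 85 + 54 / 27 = -283 / 68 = -4.16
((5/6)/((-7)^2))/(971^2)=5/277195254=0.00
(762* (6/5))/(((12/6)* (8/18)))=10287/10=1028.70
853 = 853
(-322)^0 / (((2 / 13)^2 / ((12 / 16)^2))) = 1521 / 64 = 23.77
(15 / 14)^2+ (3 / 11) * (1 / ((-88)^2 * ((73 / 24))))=43723791 / 38087896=1.15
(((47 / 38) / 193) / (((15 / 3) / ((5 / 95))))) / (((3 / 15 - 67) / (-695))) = 32665 / 46541564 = 0.00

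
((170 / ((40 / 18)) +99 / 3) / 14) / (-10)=-219 / 280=-0.78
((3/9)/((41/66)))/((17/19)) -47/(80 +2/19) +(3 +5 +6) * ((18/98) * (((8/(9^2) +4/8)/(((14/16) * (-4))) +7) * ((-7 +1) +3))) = -8213073571/155942598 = -52.67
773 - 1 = 772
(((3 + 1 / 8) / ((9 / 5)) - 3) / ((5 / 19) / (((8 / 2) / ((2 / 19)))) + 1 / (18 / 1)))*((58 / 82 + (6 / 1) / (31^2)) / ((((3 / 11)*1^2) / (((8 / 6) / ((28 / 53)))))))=-76923174185 / 575885016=-133.57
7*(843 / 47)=5901 / 47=125.55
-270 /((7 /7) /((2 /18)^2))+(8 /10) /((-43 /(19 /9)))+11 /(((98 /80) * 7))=-1387018 /663705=-2.09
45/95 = 9/19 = 0.47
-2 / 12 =-1 / 6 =-0.17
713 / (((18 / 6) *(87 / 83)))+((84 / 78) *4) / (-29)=768823 / 3393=226.59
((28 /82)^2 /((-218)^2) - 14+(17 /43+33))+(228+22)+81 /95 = 22048306181608 /81585460685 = 270.25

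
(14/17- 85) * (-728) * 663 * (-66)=-2681510832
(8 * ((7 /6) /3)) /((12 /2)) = 14 /27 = 0.52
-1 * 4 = -4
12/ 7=1.71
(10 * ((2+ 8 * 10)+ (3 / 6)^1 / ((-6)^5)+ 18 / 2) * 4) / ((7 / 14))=7076155 / 972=7279.99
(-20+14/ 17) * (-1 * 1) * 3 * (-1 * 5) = -4890/ 17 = -287.65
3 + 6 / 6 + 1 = 5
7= 7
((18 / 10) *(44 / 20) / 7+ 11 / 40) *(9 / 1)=10593 / 1400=7.57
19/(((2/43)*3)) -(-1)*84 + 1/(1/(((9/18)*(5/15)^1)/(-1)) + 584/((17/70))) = 13466960/61167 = 220.17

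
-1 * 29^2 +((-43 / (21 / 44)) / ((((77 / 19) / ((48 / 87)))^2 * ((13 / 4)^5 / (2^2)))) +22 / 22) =-2968996100688472 / 3534441657747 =-840.02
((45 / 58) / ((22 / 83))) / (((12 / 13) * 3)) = 5395 / 5104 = 1.06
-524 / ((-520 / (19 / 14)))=2489 / 1820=1.37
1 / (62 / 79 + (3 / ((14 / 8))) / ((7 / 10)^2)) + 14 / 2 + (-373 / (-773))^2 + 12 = 1350042607193 / 69352800914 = 19.47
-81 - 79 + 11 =-149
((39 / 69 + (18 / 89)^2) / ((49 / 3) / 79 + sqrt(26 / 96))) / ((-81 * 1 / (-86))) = -588178320800 / 1008299283003 + 237071874200 * sqrt(39) / 1008299283003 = 0.88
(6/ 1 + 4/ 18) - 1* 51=-403/ 9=-44.78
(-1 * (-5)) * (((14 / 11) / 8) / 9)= 35 / 396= 0.09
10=10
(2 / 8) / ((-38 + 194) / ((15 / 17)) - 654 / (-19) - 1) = 95 / 79884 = 0.00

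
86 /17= 5.06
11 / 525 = 0.02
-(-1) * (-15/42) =-5/14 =-0.36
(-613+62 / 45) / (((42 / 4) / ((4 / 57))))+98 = 5058586 / 53865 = 93.91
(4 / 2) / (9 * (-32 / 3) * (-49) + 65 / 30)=12 / 28237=0.00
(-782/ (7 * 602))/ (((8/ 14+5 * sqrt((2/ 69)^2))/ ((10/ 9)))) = -0.29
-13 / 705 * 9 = -39 / 235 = -0.17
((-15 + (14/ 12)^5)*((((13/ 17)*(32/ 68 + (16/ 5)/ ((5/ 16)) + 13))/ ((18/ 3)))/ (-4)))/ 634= 0.02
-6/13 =-0.46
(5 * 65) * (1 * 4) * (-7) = -9100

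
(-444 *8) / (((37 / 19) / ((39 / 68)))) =-17784 / 17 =-1046.12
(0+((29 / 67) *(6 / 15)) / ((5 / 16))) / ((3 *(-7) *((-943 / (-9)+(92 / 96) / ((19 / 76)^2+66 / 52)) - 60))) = -771168 / 1329908125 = -0.00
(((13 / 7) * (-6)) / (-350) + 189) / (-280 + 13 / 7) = -77188 / 113575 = -0.68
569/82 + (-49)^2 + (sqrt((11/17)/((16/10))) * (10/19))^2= 605906581/251617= 2408.05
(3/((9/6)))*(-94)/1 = -188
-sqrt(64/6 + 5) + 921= 921 - sqrt(141)/3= 917.04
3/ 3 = 1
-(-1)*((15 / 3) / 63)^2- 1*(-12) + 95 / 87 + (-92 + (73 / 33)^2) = -1030729489 / 13927221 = -74.01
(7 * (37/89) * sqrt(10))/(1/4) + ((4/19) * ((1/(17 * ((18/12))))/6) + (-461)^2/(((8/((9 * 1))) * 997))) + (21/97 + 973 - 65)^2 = 1036 * sqrt(10)/89 + 180002550218904131/218159256888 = 825133.82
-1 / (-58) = 1 / 58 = 0.02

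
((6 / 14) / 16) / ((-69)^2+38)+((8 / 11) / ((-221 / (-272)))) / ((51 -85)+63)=68810905 / 2228962736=0.03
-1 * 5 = -5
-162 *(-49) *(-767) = -6088446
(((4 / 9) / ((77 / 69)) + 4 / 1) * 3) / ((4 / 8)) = 2032 / 77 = 26.39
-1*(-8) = 8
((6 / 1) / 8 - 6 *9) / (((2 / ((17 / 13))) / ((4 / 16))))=-3621 / 416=-8.70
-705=-705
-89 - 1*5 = -94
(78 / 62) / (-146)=-39 / 4526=-0.01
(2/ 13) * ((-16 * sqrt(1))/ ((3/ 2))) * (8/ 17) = -512/ 663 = -0.77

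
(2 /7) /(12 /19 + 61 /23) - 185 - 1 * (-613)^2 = -3776457056 /10045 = -375953.91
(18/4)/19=9/38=0.24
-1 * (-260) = 260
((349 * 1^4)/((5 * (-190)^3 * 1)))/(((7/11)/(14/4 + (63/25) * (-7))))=387739/1714750000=0.00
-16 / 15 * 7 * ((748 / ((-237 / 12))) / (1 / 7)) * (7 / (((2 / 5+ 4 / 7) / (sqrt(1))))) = 3380608 / 237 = 14264.17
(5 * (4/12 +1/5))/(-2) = -4/3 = -1.33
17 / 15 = 1.13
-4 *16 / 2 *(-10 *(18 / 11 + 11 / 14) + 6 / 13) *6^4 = 986328576 / 1001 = 985343.23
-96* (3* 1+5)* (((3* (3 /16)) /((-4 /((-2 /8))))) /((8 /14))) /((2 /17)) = -3213 /8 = -401.62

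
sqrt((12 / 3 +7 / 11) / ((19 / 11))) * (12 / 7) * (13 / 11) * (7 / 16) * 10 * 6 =585 * sqrt(969) / 209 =87.13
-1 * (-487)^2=-237169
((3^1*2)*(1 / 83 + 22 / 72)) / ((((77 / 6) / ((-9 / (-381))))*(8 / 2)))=2847 / 3246628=0.00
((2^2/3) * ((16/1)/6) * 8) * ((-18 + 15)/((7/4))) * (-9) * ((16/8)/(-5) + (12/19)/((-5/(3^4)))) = -620544/133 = -4665.74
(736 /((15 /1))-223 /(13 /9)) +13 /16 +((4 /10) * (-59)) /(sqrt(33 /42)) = -326057 /3120-118 * sqrt(154) /55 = -131.13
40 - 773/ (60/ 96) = -5984/ 5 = -1196.80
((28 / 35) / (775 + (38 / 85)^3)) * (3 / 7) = 491300 / 1110670743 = 0.00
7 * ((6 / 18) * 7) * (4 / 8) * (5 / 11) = 245 / 66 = 3.71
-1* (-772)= 772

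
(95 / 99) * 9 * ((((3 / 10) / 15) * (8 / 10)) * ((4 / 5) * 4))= 608 / 1375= 0.44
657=657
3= 3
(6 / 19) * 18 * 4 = 432 / 19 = 22.74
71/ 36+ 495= 17891/ 36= 496.97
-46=-46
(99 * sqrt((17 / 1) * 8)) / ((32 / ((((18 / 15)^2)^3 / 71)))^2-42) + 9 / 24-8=-61 / 8 + 420901272 * sqrt(34) / 1230623608537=-7.62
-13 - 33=-46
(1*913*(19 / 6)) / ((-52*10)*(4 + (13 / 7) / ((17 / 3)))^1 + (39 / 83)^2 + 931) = -14220914477 / 6488806680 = -2.19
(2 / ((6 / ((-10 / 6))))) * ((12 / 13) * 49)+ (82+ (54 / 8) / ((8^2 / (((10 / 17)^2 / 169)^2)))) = 56.87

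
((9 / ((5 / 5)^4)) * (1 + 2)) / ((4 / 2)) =27 / 2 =13.50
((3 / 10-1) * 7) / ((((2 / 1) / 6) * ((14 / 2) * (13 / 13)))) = -21 / 10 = -2.10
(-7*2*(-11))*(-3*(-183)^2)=-15471918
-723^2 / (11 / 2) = -1045458 / 11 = -95041.64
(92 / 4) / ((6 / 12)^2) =92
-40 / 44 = -10 / 11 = -0.91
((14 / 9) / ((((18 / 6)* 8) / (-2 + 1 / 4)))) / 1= -49 / 432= -0.11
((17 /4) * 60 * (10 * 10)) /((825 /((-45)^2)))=688500 /11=62590.91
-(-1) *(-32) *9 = -288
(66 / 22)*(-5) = -15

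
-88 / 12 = -22 / 3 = -7.33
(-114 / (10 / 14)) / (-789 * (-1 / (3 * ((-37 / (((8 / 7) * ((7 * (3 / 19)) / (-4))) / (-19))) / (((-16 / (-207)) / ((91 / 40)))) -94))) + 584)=-11170526759 / 40874328660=-0.27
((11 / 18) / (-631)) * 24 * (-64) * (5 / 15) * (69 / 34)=1.01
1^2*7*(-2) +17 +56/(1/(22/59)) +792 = 48137/59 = 815.88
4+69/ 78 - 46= -1069/ 26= -41.12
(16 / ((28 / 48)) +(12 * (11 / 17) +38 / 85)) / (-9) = -21206 / 5355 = -3.96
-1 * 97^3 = -912673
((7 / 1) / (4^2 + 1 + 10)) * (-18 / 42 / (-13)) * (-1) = -1 / 117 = -0.01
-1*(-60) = 60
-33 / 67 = -0.49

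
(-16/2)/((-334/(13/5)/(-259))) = -13468/835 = -16.13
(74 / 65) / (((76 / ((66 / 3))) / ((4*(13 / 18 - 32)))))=-458282 / 11115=-41.23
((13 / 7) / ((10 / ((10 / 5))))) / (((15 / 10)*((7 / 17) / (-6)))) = -884 / 245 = -3.61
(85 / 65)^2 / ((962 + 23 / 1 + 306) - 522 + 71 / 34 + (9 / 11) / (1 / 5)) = 108086 / 48995973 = 0.00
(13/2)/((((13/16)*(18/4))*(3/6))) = 32/9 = 3.56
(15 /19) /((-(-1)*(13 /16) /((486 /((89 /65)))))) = 583200 /1691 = 344.88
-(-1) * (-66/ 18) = -11/ 3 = -3.67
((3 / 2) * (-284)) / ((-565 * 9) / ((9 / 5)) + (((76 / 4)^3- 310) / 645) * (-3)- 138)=45795 / 321797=0.14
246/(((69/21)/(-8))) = -13776/23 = -598.96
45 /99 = 5 /11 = 0.45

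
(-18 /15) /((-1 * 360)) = 1 /300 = 0.00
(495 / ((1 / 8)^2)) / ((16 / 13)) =25740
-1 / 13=-0.08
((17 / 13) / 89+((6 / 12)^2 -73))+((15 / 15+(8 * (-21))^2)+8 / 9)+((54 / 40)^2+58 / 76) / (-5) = 11139829327637 / 395694000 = 28152.64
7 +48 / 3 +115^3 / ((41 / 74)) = 112545693 / 41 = 2745016.90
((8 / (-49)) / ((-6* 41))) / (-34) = -2 / 102459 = -0.00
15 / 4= 3.75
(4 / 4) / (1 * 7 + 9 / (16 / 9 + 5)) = 61 / 508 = 0.12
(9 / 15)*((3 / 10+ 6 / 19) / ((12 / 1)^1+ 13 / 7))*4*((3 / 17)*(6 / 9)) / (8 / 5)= 2457 / 313310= 0.01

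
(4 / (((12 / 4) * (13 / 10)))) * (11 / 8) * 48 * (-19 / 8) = -2090 / 13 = -160.77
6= 6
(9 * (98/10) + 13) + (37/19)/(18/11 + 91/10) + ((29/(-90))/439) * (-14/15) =674113349377/6649236675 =101.38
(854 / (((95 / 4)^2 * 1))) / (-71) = -13664 / 640775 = -0.02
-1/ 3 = -0.33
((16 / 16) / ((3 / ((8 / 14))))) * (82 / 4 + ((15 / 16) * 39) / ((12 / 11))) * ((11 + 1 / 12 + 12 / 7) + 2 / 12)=418297 / 3136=133.39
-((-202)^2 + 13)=-40817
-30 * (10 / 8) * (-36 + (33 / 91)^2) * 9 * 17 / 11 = 3408384825 / 182182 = 18708.68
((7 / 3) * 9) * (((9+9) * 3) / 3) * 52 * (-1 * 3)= -58968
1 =1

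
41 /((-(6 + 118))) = -41 /124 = -0.33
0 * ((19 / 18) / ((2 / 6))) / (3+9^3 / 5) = 0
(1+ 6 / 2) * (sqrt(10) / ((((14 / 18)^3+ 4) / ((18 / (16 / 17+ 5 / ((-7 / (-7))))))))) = 892296 * sqrt(10) / 329159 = 8.57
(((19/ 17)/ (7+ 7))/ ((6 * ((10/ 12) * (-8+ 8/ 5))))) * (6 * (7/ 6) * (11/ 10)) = -209/ 10880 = -0.02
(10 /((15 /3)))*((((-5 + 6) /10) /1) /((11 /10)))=2 /11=0.18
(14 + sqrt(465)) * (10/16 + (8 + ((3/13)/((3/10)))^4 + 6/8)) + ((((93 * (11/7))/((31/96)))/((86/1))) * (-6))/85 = 396876747149/2922932740 + 2222075 * sqrt(465)/228488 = 345.49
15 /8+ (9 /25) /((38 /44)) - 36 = -33.71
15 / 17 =0.88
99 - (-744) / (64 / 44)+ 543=2307 / 2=1153.50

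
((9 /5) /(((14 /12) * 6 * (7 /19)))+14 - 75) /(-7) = 14774 /1715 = 8.61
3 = 3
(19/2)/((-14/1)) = -19/28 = -0.68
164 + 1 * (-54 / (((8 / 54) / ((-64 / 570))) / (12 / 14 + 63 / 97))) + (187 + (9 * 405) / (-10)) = 6213213 / 129010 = 48.16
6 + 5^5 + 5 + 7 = 3143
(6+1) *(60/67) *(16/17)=6720/1139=5.90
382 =382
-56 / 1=-56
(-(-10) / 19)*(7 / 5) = 14 / 19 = 0.74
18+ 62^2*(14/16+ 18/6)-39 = 29749/2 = 14874.50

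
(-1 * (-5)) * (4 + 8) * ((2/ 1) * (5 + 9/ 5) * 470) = 383520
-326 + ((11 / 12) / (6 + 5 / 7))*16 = -45658 / 141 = -323.82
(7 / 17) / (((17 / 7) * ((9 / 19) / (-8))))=-7448 / 2601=-2.86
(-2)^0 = 1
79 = 79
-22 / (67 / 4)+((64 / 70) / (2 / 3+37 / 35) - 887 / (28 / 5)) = -54049133 / 339556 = -159.18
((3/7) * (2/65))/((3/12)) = 24/455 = 0.05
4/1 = 4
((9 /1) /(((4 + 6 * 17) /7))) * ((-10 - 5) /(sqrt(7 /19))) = -135 * sqrt(133) /106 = -14.69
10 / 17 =0.59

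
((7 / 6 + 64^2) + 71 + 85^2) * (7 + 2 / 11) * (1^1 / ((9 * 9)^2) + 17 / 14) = 54765060901 / 551124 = 99369.76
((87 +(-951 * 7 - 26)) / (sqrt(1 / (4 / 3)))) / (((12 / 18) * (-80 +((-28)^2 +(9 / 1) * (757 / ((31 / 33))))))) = -12028 * sqrt(3) / 14509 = -1.44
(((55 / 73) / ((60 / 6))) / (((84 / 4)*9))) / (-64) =-11 / 1766016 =-0.00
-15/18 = -5/6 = -0.83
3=3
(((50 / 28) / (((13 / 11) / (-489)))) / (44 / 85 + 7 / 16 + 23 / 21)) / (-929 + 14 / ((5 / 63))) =1371645000 / 2864647721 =0.48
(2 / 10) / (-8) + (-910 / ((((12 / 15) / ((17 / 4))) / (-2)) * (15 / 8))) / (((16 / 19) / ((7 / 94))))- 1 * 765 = -3485707 / 11280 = -309.02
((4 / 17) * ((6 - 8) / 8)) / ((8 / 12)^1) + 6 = 201 / 34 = 5.91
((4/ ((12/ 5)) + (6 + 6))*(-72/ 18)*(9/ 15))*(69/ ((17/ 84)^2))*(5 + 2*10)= -399228480/ 289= -1381413.43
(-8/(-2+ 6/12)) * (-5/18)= -40/27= -1.48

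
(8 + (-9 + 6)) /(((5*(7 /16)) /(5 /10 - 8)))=-120 /7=-17.14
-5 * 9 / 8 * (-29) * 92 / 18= 3335 / 4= 833.75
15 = 15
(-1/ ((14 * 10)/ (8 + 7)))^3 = -27/ 21952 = -0.00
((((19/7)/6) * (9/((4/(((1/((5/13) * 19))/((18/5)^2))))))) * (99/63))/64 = 715/2709504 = 0.00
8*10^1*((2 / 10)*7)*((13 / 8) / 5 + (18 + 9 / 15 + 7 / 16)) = 2168.60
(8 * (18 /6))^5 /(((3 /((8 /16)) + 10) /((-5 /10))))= -248832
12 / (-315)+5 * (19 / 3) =1107 / 35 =31.63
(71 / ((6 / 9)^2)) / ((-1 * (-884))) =639 / 3536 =0.18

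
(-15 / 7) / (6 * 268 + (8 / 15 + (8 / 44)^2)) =-27225 / 20436836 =-0.00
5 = 5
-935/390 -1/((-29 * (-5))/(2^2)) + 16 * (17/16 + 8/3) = 215801/3770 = 57.24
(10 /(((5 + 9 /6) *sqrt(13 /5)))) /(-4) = -5 *sqrt(65) /169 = -0.24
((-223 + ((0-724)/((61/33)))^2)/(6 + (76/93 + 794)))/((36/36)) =191.28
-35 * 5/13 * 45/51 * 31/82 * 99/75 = -5.93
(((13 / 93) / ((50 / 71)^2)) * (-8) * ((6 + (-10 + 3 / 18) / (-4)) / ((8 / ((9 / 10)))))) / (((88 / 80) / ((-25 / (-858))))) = -1023323 / 18004800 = -0.06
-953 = -953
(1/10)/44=1/440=0.00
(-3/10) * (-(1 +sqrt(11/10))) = 3/10 +3 * sqrt(110)/100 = 0.61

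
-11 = -11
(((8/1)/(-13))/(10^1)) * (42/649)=-168/42185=-0.00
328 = 328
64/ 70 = 32/ 35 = 0.91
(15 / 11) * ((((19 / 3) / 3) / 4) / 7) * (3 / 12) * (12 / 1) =95 / 308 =0.31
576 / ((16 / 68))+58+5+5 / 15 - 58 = 2453.33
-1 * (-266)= 266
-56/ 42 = -4/ 3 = -1.33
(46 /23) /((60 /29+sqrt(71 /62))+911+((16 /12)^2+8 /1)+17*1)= 7938889200 /3730664743409 - 136242*sqrt(4402) /3730664743409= 0.00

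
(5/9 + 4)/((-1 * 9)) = -0.51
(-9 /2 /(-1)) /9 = 1 /2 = 0.50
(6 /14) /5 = 3 /35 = 0.09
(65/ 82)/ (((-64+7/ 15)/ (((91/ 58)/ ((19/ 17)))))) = -0.02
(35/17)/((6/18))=105/17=6.18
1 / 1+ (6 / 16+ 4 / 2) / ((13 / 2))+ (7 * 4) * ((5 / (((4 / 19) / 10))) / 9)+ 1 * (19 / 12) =741.84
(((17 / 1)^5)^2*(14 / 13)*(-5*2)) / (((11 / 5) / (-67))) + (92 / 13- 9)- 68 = 94550113931048101 / 143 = 661189607909427.28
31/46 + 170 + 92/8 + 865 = 1047.17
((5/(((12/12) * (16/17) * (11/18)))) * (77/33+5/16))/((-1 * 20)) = -6477/5632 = -1.15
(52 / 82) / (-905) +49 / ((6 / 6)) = 1818119 / 37105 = 49.00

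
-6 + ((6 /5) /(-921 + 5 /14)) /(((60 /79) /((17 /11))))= -21276251 /3544475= -6.00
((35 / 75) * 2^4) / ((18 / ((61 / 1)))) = 3416 / 135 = 25.30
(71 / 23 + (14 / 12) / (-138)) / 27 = 2549 / 22356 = 0.11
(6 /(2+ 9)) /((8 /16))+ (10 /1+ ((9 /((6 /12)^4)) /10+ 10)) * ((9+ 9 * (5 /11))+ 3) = 30504 /55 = 554.62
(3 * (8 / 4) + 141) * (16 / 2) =1176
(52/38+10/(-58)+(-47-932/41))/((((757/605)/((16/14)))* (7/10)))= -74937236000/837967963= -89.43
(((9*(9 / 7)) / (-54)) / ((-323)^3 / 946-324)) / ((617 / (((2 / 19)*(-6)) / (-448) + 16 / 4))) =12082785 / 312532137459472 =0.00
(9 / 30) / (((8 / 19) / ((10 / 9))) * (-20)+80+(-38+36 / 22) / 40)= 209 / 49820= 0.00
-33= -33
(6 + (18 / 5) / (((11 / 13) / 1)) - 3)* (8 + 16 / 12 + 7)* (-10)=-13034 / 11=-1184.91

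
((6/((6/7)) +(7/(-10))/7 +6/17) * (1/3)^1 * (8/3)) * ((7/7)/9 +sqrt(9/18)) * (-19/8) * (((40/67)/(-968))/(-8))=-2603 * sqrt(2)/4410208 - 2603/19845936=-0.00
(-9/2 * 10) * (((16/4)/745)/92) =-9/3427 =-0.00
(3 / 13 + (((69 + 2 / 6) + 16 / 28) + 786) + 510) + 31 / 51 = 2114352 / 1547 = 1366.74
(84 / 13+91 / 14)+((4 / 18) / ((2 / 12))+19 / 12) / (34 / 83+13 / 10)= 811717 / 55341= 14.67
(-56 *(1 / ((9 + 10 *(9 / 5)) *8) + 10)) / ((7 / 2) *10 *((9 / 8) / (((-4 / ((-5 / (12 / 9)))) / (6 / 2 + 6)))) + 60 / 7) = -13553792 / 8244585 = -1.64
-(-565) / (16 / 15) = 8475 / 16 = 529.69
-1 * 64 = -64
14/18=7/9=0.78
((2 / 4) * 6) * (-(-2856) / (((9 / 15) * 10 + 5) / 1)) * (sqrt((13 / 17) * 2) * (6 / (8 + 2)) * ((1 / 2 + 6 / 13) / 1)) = 3780 * sqrt(442) / 143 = 555.73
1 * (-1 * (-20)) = 20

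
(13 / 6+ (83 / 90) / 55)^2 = 29203216 / 6125625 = 4.77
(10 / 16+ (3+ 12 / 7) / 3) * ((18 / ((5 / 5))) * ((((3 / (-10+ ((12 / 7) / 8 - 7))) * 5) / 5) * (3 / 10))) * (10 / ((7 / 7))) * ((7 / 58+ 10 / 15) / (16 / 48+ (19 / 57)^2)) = -4094793 / 109040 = -37.55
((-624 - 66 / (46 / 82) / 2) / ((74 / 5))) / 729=-8725 / 137862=-0.06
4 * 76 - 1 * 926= -622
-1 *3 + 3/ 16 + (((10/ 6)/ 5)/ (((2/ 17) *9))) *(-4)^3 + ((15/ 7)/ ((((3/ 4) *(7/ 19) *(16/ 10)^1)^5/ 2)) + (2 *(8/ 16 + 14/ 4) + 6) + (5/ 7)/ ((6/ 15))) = 18797531219/ 76236552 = 246.57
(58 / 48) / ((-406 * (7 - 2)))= -0.00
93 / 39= 31 / 13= 2.38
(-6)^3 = -216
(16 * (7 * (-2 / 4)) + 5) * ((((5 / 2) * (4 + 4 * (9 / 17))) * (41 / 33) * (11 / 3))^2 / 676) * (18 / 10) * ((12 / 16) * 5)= -42025 / 17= -2472.06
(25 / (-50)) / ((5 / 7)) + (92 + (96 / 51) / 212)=822693 / 9010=91.31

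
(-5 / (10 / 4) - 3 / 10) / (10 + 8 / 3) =-69 / 380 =-0.18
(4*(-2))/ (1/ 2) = -16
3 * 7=21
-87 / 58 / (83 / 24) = -36 / 83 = -0.43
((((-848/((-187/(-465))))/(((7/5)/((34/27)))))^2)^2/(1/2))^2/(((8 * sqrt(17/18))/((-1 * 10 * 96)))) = -1425411919377805902164619790227865600000000000000000 * sqrt(34)/100478302369007844163113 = -82719434308384051602522230000.00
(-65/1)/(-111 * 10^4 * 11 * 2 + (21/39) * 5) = 169/63491993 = 0.00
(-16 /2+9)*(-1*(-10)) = 10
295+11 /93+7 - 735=-40258 /93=-432.88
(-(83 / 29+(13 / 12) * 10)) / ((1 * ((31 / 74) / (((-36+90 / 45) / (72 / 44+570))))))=16487977 / 8479368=1.94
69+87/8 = 639/8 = 79.88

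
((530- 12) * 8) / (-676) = -6.13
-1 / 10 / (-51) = 0.00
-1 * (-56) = 56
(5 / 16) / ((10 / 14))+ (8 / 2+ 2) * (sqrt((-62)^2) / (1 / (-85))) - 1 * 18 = -506201 / 16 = -31637.56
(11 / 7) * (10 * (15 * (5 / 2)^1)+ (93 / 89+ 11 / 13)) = 4796693 / 8099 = 592.26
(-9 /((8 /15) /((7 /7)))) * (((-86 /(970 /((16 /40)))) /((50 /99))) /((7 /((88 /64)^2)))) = 13907619 /43456000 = 0.32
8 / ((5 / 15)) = 24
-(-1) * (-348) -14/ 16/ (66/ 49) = -184087/ 528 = -348.65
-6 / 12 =-1 / 2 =-0.50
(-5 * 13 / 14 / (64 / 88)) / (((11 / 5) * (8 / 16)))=-325 / 56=-5.80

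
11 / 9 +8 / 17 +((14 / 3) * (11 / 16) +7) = 14567 / 1224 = 11.90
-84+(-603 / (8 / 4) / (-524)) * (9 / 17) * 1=-1491117 / 17816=-83.70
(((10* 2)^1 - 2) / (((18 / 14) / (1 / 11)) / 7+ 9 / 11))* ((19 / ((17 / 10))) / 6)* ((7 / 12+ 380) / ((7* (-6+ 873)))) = 6681521 / 9020268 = 0.74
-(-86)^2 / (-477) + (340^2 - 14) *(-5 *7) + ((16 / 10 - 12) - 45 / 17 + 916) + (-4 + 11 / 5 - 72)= -163990956284 / 40545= -4044665.34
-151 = -151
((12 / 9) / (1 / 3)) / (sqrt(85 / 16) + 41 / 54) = 1.31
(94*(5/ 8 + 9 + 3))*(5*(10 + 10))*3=356025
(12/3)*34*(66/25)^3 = 39099456/15625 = 2502.37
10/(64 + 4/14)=0.16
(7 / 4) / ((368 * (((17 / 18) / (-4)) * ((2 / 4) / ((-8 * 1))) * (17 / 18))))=2268 / 6647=0.34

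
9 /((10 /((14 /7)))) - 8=-31 /5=-6.20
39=39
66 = 66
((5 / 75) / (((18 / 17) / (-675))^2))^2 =11745140625 / 16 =734071289.06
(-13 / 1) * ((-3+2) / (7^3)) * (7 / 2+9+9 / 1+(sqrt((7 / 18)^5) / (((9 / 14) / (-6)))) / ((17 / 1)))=559 / 686 - 13 * sqrt(14) / 24786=0.81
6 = 6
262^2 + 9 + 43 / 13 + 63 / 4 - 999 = 67673.06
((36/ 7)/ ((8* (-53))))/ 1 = -9/ 742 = -0.01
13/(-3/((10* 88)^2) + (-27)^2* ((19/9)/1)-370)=10067200/905273597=0.01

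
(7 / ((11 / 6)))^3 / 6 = 12348 / 1331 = 9.28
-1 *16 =-16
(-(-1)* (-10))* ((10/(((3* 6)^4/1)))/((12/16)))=-25/19683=-0.00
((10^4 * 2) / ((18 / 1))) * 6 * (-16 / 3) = -320000 / 9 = -35555.56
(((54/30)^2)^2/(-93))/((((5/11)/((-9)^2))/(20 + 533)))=-11123.46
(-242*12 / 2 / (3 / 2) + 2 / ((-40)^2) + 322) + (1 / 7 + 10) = -3560793 / 5600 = -635.86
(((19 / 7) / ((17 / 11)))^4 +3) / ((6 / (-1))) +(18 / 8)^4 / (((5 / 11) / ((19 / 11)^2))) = 1407238603373563 / 8470552823040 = 166.13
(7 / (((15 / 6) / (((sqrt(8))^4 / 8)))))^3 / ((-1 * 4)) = -351232 / 125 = -2809.86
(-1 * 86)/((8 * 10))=-43/40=-1.08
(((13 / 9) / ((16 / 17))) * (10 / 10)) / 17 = 13 / 144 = 0.09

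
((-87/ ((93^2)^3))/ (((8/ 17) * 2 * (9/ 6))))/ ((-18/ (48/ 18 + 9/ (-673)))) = 2641001/ 188103337975228464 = 0.00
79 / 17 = 4.65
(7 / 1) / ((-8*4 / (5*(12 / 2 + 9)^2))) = -7875 / 32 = -246.09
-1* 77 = -77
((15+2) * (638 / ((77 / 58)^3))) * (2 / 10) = 192380432 / 207515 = 927.07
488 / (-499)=-488 / 499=-0.98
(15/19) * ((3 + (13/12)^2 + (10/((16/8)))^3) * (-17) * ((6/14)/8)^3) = -748935/2809856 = -0.27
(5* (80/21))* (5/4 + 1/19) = 3300/133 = 24.81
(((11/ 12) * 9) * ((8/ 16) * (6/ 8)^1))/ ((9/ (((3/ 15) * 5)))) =11/ 32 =0.34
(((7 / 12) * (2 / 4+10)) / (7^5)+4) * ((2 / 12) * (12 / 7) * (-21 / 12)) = -10977 / 5488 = -2.00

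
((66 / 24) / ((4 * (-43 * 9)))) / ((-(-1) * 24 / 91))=-1001 / 148608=-0.01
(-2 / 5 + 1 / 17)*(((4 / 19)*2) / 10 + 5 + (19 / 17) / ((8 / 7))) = -2255591 / 1098200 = -2.05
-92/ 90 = -46/ 45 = -1.02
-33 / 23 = -1.43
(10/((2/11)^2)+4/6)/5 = 1819/30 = 60.63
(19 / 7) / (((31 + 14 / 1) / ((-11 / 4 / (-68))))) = 209 / 85680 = 0.00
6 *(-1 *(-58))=348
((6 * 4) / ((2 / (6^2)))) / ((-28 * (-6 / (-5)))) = -90 / 7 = -12.86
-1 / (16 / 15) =-15 / 16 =-0.94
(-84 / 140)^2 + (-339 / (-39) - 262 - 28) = -91308 / 325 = -280.95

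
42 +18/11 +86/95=46546/1045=44.54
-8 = -8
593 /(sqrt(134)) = 593 * sqrt(134) /134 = 51.23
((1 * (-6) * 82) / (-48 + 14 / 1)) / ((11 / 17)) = 22.36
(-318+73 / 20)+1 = -6267 / 20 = -313.35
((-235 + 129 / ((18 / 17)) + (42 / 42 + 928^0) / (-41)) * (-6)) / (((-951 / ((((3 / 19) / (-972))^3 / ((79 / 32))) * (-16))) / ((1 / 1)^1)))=-222808 / 11228127211973691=-0.00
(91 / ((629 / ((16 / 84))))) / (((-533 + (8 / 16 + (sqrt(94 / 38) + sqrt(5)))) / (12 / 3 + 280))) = 561184 / (1887 * (-20235 + 2 * sqrt(893) + 38 * sqrt(5))) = -0.01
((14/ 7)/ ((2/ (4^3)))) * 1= 64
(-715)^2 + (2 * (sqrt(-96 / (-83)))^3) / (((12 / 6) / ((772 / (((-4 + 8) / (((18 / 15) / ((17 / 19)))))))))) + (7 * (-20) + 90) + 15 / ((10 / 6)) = 8448768 * sqrt(498) / 585565 + 511184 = 511505.98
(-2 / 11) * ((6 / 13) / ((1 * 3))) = -4 / 143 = -0.03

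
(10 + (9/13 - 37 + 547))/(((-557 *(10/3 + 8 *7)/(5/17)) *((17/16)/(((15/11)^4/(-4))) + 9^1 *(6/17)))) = -10280418750/4320225628199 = -0.00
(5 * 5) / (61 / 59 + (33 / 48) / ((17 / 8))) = 50150 / 2723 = 18.42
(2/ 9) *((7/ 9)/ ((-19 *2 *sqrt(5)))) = -7 *sqrt(5)/ 7695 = -0.00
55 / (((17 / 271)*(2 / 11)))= 163955 / 34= 4822.21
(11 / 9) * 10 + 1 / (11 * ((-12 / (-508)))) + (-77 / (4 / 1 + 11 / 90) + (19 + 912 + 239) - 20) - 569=3034820 / 5247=578.39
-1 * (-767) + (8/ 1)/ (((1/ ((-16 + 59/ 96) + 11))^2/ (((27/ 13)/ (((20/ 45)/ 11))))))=57745729/ 6656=8675.74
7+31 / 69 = 514 / 69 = 7.45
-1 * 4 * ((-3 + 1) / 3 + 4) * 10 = -400 / 3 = -133.33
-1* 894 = -894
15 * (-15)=-225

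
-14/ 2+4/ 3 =-5.67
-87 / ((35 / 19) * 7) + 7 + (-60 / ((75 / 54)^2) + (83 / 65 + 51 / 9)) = -23.91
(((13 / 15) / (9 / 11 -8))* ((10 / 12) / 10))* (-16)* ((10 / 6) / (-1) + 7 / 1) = 9152 / 10665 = 0.86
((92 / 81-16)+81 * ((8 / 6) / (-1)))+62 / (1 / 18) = 80444 / 81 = 993.14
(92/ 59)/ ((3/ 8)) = 736/ 177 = 4.16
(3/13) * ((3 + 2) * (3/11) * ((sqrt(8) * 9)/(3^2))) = 90 * sqrt(2)/143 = 0.89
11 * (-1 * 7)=-77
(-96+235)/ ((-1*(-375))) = 0.37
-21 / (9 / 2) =-14 / 3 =-4.67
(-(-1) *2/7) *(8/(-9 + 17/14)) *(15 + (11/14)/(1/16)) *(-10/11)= 61760/8393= 7.36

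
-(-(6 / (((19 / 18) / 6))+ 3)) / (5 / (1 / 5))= 141 / 95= 1.48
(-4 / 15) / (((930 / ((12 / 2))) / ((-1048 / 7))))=4192 / 16275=0.26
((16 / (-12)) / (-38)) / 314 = 0.00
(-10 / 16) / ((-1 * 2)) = 5 / 16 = 0.31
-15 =-15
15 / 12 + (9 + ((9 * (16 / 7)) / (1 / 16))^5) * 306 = 79468276021044339323 / 67228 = 1182071101639857.49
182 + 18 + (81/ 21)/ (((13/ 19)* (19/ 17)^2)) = 353603/ 1729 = 204.51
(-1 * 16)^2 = 256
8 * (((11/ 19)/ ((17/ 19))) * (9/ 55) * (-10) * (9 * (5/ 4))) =-1620/ 17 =-95.29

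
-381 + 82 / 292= -55585 / 146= -380.72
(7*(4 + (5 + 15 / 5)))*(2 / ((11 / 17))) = 2856 / 11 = 259.64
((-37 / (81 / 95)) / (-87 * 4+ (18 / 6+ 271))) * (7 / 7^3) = 95 / 7938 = 0.01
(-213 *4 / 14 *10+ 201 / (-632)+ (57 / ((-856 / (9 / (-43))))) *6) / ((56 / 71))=-879841641303 / 1139870144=-771.88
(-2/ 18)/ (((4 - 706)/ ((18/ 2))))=1/ 702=0.00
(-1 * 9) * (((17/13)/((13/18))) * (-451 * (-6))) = -7452324/169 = -44096.59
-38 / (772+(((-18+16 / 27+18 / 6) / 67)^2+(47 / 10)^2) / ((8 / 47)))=-99483422400 / 2361554269163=-0.04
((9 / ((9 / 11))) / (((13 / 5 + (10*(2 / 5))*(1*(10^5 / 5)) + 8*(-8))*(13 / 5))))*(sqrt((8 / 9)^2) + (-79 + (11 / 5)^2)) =-181346 / 46764081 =-0.00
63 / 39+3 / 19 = 438 / 247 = 1.77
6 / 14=0.43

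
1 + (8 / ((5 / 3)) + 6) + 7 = 94 / 5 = 18.80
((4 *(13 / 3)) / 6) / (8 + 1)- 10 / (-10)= 107 / 81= 1.32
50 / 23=2.17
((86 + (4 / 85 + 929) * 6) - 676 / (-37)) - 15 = 17811873 / 3145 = 5663.55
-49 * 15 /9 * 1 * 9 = -735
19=19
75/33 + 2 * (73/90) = 3.89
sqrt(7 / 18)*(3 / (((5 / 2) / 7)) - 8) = 0.25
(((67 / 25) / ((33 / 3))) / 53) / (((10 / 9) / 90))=5427 / 14575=0.37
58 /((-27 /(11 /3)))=-638 /81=-7.88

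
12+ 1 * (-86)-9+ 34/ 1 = -49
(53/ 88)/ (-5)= -53/ 440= -0.12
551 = 551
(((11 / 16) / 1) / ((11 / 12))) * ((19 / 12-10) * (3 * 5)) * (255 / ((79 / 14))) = -2704275 / 632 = -4278.92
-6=-6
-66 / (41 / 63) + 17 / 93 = -385997 / 3813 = -101.23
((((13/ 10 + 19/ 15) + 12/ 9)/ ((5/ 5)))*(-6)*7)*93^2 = -7083531/ 5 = -1416706.20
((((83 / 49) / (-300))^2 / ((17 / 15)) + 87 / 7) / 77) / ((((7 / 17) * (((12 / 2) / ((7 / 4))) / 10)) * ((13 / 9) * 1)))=0.79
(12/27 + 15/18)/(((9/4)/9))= 46/9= 5.11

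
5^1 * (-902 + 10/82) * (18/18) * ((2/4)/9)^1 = -184885/738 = -250.52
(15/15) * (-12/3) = -4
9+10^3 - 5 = 1004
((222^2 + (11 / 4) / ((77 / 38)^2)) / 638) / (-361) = -26564437 / 124141402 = -0.21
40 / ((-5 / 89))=-712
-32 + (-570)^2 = 324868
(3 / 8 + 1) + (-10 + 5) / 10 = 7 / 8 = 0.88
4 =4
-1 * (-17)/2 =17/2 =8.50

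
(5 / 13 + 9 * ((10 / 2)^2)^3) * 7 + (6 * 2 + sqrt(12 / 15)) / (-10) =63984472 / 65 - sqrt(5) / 25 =984376.40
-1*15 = -15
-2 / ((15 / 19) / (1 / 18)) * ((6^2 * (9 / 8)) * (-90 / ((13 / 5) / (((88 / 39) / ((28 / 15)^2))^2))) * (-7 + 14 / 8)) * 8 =-5237409375 / 1507142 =-3475.06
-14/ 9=-1.56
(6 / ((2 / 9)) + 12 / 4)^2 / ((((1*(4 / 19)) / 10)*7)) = 42750 / 7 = 6107.14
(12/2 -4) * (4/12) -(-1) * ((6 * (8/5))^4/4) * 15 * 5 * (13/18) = 8626226/75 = 115016.35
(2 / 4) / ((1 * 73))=1 / 146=0.01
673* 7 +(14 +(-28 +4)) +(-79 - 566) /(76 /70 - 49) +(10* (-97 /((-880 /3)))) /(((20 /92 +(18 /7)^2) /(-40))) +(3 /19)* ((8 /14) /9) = 2061938205193 /439167729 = 4695.10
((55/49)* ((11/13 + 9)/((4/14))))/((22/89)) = 14240/91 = 156.48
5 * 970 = 4850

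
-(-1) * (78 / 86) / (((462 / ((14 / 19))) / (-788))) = -10244 / 8987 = -1.14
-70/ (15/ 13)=-182/ 3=-60.67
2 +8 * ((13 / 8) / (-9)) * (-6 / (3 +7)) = 43 / 15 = 2.87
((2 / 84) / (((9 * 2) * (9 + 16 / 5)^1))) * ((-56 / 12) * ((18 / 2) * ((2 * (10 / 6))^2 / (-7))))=250 / 34587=0.01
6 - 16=-10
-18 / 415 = -0.04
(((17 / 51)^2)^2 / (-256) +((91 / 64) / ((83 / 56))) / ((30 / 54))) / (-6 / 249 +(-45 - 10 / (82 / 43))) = -609240361 / 17735708160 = -0.03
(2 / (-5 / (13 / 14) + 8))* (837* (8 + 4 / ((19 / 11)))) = 2132676 / 323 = 6602.71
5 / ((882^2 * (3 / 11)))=55 / 2333772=0.00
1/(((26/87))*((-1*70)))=-87/1820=-0.05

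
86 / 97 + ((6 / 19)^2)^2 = 11333318 / 12641137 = 0.90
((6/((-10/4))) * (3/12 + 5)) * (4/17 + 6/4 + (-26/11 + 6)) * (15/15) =-126567/1870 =-67.68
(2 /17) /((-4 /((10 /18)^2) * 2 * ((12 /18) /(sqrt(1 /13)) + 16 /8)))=25 /4896-25 * sqrt(13) /14688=-0.00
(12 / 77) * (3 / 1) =36 / 77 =0.47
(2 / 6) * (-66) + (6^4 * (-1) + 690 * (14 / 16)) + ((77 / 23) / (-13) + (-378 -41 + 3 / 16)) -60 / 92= -1133.97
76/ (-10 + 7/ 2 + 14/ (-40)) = -1520/ 137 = -11.09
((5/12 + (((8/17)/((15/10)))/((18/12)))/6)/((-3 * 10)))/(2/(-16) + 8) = -829/433755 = -0.00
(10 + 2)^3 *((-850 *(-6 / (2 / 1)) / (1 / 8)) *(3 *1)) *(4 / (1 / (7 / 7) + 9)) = 42301440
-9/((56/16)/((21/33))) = -18/11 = -1.64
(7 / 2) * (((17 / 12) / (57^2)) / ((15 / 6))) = 119 / 194940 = 0.00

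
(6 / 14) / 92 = 3 / 644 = 0.00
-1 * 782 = -782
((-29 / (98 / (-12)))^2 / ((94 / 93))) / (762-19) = 1407834 / 83845321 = 0.02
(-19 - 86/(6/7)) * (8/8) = -358/3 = -119.33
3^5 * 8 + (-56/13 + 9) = 25333/13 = 1948.69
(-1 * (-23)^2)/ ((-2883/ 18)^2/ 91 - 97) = -1733004/ 605749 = -2.86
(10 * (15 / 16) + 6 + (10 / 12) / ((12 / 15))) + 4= 245 / 12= 20.42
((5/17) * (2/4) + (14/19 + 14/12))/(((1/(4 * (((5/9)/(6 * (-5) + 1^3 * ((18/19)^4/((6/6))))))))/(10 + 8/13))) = -6269263180/3783728403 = -1.66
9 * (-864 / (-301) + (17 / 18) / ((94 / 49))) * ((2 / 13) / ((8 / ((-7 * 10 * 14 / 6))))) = -95.06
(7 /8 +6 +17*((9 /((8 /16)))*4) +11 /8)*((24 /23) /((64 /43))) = 863.91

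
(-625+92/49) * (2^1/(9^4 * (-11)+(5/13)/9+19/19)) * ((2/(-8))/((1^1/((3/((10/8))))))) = -1128114/108881675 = -0.01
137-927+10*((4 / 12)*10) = -2270 / 3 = -756.67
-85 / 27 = -3.15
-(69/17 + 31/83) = -4.43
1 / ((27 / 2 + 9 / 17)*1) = 34 / 477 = 0.07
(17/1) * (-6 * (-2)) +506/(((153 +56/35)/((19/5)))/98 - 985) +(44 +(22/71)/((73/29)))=247.61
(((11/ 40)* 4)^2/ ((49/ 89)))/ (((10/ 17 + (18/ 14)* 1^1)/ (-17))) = -3112241/ 156100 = -19.94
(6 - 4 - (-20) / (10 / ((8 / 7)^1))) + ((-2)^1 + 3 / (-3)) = 9 / 7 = 1.29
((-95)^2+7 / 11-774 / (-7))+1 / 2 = 1407053 / 154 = 9136.71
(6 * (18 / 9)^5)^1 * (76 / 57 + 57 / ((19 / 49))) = 28480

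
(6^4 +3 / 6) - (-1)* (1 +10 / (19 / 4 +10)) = 153185 / 118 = 1298.18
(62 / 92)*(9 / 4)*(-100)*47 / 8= -327825 / 368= -890.83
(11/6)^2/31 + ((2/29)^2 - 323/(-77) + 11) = 1106289845/72268812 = 15.31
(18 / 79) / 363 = 6 / 9559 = 0.00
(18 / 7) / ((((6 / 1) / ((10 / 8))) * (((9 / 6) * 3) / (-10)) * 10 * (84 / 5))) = -25 / 3528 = -0.01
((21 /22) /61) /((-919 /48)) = -0.00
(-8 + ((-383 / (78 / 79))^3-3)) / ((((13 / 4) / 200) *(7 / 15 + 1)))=-6924966651166250 / 2827539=-2449114460.02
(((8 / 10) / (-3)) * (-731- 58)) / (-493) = -1052 / 2465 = -0.43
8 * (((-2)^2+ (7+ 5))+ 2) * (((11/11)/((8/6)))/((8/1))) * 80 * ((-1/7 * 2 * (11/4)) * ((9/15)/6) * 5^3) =-74250/7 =-10607.14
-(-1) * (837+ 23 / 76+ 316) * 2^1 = 87651 / 38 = 2306.61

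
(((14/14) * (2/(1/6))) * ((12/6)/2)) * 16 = 192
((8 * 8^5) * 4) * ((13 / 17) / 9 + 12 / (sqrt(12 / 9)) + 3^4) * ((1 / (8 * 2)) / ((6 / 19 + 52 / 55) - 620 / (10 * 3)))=-212406599680 / 775659 - 308183040 * sqrt(3) / 15209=-308937.07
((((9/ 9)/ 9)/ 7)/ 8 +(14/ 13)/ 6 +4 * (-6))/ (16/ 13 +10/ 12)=-156059/ 13524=-11.54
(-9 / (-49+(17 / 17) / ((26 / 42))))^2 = 13689 / 379456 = 0.04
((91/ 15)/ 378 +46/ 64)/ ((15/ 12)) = 0.59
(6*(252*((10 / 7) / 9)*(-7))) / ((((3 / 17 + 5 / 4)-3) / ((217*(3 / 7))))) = 10624320 / 107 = 99292.71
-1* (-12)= 12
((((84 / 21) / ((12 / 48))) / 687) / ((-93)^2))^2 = 0.00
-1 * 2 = -2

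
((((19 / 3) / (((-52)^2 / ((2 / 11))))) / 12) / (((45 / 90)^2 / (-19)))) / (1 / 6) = -361 / 22308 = -0.02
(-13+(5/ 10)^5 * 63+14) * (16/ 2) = 95/ 4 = 23.75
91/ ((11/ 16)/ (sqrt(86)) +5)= 10017280/ 550279-16016 * sqrt(86)/ 550279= 17.93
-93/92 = -1.01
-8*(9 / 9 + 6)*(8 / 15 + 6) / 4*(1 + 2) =-1372 / 5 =-274.40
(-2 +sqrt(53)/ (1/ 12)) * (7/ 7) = -2 +12 * sqrt(53) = 85.36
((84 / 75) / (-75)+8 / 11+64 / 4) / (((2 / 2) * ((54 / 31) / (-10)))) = -10685452 / 111375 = -95.94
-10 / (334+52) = -5 / 193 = -0.03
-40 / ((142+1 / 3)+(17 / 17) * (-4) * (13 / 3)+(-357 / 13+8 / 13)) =-130 / 319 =-0.41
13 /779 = 0.02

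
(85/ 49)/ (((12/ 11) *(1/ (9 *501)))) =1405305/ 196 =7169.92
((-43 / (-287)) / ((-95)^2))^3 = 79507 / 17377500990461609375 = 0.00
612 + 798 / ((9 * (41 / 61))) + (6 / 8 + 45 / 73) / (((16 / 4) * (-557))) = 59528956075 / 80020848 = 743.92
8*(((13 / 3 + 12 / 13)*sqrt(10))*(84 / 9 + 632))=242720*sqrt(10) / 9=85283.11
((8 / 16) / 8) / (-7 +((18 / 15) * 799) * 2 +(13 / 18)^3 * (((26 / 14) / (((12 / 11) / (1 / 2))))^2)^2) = 1451792885760 / 44385321305715881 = 0.00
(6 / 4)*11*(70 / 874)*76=2310 / 23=100.43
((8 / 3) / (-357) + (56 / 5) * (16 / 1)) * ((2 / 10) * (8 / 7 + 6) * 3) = 1919152 / 2499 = 767.97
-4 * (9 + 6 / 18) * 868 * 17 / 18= -826336 / 27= -30605.04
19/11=1.73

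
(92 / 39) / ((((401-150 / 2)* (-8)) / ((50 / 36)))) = -575 / 457704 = -0.00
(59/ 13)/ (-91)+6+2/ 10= 36378/ 5915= 6.15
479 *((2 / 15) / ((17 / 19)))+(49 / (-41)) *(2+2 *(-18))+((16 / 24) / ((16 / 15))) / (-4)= 37423309 / 334560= 111.86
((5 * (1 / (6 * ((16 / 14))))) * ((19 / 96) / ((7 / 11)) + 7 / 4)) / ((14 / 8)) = 6925 / 8064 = 0.86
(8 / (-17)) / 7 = -8 / 119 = -0.07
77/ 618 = 0.12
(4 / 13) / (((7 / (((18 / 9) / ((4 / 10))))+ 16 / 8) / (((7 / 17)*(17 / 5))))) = 28 / 221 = 0.13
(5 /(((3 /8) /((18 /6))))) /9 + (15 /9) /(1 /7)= 145 /9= 16.11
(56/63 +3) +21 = 224/9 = 24.89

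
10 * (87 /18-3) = 55 /3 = 18.33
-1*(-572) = 572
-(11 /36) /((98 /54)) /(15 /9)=-99 /980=-0.10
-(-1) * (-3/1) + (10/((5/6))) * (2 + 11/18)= 85/3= 28.33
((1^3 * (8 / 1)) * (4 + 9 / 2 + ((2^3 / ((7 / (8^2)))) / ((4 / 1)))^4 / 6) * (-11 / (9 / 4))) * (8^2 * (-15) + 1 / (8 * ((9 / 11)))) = 408314904686986 / 583443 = 699836838.71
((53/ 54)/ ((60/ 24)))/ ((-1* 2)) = -53/ 270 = -0.20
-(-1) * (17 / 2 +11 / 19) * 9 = 3105 / 38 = 81.71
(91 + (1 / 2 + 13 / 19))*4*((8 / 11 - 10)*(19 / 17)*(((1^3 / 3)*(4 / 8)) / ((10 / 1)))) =-63.69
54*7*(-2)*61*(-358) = 16509528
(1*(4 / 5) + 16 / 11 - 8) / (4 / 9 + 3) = -2844 / 1705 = -1.67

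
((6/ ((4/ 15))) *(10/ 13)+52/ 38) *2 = 9226/ 247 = 37.35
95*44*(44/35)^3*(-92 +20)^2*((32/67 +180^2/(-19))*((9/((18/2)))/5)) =-42167111955775488/2872625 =-14678947637.01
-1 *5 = -5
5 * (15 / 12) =25 / 4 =6.25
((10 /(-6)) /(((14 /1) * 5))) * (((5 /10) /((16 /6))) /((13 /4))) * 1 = -1 /728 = -0.00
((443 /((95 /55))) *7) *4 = 136444 /19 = 7181.26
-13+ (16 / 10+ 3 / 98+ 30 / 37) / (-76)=-17956703 / 1377880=-13.03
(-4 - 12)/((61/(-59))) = 15.48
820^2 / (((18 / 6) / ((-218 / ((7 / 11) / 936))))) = -503073542400 / 7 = -71867648914.29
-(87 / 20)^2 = -7569 / 400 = -18.92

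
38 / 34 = 19 / 17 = 1.12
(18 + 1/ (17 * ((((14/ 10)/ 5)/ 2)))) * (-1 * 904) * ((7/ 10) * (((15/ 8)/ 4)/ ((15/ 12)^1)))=-371544/ 85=-4371.11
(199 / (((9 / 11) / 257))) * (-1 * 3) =-562573 / 3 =-187524.33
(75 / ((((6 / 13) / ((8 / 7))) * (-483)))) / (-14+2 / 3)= 65 / 2254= 0.03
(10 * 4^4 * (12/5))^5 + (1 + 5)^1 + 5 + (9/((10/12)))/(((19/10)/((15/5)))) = 166344955836556640789/19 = 8754997675608244252.05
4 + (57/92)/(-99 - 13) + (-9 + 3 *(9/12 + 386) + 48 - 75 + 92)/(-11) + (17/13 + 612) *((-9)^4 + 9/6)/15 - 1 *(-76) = 395320074489/1473472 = 268291.54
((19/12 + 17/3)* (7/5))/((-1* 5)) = -203/100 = -2.03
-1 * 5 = -5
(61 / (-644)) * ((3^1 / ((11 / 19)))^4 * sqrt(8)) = -643916061 * sqrt(2) / 4714402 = -193.16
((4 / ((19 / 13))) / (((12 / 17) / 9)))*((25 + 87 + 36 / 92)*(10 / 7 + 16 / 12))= 33134530 / 3059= 10831.82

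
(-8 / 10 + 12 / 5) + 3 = 23 / 5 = 4.60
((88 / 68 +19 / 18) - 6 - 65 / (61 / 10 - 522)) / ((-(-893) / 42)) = -5563703 / 33565191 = -0.17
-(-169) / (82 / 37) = 6253 / 82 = 76.26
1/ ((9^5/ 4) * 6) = 2/ 177147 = 0.00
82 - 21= 61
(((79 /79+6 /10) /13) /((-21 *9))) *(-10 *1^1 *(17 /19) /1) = 272 /46683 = 0.01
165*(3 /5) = 99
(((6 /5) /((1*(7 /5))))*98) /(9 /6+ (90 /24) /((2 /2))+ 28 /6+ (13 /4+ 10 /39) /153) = 1002456 /118619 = 8.45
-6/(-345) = 2/115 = 0.02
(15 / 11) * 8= 120 / 11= 10.91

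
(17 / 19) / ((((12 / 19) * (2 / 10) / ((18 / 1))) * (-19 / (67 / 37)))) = -17085 / 1406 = -12.15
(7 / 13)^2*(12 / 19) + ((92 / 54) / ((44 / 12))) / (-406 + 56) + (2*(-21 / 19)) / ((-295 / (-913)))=-21858160837 / 3282203925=-6.66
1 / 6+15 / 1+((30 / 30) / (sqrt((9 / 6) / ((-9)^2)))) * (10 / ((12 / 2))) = 5 * sqrt(6)+91 / 6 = 27.41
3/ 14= 0.21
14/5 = 2.80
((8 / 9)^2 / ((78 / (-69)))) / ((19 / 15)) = -3680 / 6669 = -0.55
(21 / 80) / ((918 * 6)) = 7 / 146880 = 0.00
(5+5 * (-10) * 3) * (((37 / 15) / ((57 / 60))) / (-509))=21460 / 29013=0.74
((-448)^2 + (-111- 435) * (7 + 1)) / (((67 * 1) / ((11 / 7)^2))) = 3393808 / 469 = 7236.26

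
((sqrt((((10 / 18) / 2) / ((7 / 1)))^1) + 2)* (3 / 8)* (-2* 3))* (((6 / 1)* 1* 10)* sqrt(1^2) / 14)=-21.21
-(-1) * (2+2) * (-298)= -1192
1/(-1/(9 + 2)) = -11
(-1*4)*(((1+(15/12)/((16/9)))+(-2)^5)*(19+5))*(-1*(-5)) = 14542.50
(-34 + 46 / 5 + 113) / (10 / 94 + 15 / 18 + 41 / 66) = 75999 / 1345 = 56.50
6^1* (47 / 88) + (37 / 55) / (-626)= 3.20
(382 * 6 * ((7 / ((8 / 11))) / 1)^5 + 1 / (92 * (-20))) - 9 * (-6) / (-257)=45839430249553451 / 242114560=189329506.86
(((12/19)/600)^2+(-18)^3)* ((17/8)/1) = -89477459983/7220000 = -12393.00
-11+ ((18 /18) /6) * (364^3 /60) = 6028073 /45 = 133957.18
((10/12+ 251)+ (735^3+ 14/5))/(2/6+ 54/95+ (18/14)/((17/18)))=175452175.54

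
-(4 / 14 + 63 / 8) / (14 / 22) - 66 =-30899 / 392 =-78.82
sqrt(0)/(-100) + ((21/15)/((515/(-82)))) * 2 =-1148/2575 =-0.45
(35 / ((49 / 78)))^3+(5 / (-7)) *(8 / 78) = 172941.62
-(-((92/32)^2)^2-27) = 390433/4096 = 95.32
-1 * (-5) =5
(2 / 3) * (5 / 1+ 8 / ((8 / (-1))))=8 / 3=2.67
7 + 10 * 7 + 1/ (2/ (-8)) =73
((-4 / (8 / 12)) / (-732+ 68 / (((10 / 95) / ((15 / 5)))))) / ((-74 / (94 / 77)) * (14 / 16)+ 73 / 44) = 4136 / 42714711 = 0.00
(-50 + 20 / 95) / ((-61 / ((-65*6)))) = -368940 / 1159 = -318.33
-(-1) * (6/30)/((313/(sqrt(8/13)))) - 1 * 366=-366+2 * sqrt(26)/20345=-366.00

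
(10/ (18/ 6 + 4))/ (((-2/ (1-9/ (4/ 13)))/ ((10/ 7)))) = 2825/ 98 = 28.83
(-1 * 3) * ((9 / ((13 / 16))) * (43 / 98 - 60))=96984 / 49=1979.27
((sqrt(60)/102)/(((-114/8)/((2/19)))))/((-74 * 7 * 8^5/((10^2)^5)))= 0.33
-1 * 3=-3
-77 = -77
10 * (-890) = -8900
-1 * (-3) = 3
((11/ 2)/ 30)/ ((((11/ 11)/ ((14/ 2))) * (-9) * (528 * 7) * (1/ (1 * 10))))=-0.00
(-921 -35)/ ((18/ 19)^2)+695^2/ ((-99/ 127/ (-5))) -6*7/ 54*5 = 2759535341/ 891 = 3097121.59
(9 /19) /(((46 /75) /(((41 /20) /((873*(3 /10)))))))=1025 /169556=0.01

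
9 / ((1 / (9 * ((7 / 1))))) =567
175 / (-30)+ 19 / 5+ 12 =299 / 30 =9.97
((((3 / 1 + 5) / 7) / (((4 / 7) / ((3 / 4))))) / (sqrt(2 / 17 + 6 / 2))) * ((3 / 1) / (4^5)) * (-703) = -6327 * sqrt(901) / 108544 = -1.75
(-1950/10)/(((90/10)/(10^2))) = -2166.67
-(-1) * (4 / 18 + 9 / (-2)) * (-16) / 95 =616 / 855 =0.72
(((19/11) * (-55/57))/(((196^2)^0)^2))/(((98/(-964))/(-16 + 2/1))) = -4820/21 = -229.52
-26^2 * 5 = -3380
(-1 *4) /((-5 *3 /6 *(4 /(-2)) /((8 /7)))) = -32 /35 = -0.91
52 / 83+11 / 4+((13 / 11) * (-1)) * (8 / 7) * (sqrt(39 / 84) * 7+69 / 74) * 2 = 811297 / 945868- 104 * sqrt(91) / 77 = -12.03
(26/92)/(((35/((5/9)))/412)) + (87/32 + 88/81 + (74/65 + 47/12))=290470223/27125280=10.71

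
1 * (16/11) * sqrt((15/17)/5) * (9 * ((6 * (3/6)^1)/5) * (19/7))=8208 * sqrt(51)/6545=8.96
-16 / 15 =-1.07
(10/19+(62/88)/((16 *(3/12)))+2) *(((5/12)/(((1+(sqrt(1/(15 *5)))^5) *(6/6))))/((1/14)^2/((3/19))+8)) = 5254080029296875/37479218890456288 - 62270578125 *sqrt(3)/37479218890456288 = 0.14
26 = 26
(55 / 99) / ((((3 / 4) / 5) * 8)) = 25 / 54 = 0.46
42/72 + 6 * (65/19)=4813/228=21.11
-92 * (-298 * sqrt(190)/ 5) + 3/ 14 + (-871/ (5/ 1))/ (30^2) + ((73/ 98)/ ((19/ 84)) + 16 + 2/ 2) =12157907/ 598500 + 27416 * sqrt(190)/ 5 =75601.01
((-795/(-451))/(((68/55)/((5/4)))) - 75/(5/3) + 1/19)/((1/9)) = -82315647/211888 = -388.49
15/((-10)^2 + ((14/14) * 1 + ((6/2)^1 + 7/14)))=30/209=0.14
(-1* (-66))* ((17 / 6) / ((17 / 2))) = 22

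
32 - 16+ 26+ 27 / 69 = 975 / 23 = 42.39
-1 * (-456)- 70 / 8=1789 / 4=447.25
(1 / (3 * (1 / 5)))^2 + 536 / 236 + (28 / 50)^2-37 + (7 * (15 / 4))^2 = 3490927091 / 5310000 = 657.43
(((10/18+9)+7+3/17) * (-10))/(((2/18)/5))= -128000/17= -7529.41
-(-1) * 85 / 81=85 / 81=1.05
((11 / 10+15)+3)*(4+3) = 1337 / 10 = 133.70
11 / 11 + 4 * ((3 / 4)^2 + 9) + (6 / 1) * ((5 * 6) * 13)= 9517 / 4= 2379.25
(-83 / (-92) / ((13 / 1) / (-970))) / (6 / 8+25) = -80510 / 30797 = -2.61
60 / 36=1.67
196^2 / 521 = 73.74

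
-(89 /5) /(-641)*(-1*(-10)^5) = 1780000 /641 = 2776.91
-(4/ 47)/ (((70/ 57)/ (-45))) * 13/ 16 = 6669/ 2632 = 2.53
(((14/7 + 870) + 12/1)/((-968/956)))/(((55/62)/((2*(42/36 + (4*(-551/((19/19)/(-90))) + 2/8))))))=-7795075240186/19965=-390437026.81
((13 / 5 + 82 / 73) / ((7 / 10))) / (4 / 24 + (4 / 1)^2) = 16308 / 49567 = 0.33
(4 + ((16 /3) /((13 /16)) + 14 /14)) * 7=3157 /39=80.95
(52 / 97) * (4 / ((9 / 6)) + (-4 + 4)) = 416 / 291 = 1.43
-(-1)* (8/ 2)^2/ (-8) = -2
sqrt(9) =3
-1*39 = -39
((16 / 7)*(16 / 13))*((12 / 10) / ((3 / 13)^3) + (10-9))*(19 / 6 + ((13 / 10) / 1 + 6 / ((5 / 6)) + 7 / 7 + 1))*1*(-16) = -745467904 / 12285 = -60681.15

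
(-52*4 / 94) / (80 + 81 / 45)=-520 / 19223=-0.03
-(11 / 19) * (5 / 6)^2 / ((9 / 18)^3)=-550 / 171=-3.22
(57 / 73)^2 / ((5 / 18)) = 58482 / 26645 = 2.19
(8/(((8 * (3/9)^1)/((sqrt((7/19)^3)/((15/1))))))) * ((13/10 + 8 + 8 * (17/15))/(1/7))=1421 * sqrt(133)/2850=5.75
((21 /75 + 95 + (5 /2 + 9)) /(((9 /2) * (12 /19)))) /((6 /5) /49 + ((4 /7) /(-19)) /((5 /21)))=-94441571 /255960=-368.97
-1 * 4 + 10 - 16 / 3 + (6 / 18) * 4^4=86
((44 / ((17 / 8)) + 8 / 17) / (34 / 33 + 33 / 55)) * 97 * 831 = 4788055800 / 4573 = 1047027.29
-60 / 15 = -4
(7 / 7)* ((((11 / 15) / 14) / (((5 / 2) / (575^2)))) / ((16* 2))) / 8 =145475 / 5376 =27.06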